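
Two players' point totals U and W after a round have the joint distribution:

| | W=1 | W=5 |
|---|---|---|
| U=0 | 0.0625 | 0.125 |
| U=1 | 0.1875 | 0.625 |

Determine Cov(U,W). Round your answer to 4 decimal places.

0.0625

E[U] = 0.8125,  E[W] = 4
E[UW] = 3.3125
Cov(U,W) = E[UW] − E[U]E[W] = 3.3125 − (0.8125)(4) = 0.0625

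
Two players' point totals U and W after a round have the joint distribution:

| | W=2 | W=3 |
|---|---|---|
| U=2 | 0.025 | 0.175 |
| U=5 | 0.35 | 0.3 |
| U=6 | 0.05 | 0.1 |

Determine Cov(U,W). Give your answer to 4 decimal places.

-0.1663

E[U] = 4.55,  E[W] = 2.575
E[UW] = 11.55
Cov(U,W) = E[UW] − E[U]E[W] = 11.55 − (4.55)(2.575) = -0.16625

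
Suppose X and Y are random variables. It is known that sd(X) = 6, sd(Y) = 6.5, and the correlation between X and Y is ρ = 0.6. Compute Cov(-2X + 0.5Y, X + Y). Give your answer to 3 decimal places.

var(X) = (6)² = 36;  var(Y) = (6.5)² = 42.25
Cov(X,Y) = ρ·sd(X)·sd(Y) = 0.6·6·6.5 = 23.4
Cov(-2X + 0.5Y, X + Y) = (-2)(1)var(X) + (0.5)(1)var(Y) + [(-2)(1) + (0.5)(1)]Cov(X,Y)
= -2·36 + 0.5·42.25 + -1.5·23.4 = -85.975

-85.975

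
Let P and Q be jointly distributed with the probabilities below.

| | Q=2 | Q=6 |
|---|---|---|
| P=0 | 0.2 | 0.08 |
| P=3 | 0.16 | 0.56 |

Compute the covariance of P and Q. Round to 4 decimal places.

E[P] = 2.16,  E[Q] = 4.56
E[PQ] = 11.04
Cov(P,Q) = E[PQ] − E[P]E[Q] = 11.04 − (2.16)(4.56) = 1.1904

1.1904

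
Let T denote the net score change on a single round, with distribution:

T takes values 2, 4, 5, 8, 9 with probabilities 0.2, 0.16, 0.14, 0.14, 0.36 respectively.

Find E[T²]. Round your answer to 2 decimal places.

E[T²] = (2)²(0.2) + (4)²(0.16) + (5)²(0.14) + (8)²(0.14) + (9)²(0.36) = 44.98

44.98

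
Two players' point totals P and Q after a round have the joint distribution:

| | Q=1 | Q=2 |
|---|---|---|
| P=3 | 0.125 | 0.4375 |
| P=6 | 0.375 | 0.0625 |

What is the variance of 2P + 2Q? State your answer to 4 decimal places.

6.1094

E[P] = 4.3125,  E[Q] = 1.5,  E[PQ] = 6
V(P) = 20.8125 − (4.3125)² = 2.21484375;  V(Q) = 2.5 − (1.5)² = 0.25
cov(P,Q) = 6 − (4.3125)(1.5) = -0.46875
V(2P + 2Q) = (2)²·2.21484375 + (2)²·0.25 + 2·(2)·(2)·-0.46875 = 6.109375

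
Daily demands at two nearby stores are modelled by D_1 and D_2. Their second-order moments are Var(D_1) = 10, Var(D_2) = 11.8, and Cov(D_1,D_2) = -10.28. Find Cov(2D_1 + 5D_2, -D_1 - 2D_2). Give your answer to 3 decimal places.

Cov(2D_1 + 5D_2, -D_1 - 2D_2) = (2)(-1)Var(D_1) + (5)(-2)Var(D_2) + [(2)(-2) + (5)(-1)]Cov(D_1,D_2)
= -2·10 + -10·11.8 + -9·-10.28 = -45.48

-45.480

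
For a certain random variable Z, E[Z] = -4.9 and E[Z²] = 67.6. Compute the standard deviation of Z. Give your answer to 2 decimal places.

6.60

V(Z) = 67.6 − (-4.9)² = 43.59
SD(Z) = √43.59 ≈ 6.60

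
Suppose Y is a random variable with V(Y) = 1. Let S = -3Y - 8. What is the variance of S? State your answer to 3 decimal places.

V(-3Y - 8) = (-3)²·V(Y) = 9·1 = 9

9.000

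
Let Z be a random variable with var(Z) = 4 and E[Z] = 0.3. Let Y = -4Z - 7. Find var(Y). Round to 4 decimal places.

var(-4Z - 7) = (-4)²·var(Z) = 16·4 = 64

64.0000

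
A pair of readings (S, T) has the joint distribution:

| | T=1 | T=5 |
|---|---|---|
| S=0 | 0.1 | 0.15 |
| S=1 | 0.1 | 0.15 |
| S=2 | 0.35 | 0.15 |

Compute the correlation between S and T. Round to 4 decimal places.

-0.2727

E[S] = 1.25,  E[T] = 2.8
E[ST] = 3.05
Cov(S,T) = E[ST] − E[S]E[T] = 3.05 − (1.25)(2.8) = -0.45
var(S) = 0.6875,  var(T) = 3.96
ρ = -0.45 / √(0.6875·3.96) ≈ -0.2727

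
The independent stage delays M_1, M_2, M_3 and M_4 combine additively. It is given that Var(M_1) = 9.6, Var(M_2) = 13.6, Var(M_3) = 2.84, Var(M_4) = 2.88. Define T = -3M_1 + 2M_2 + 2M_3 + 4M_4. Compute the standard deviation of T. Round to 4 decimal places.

14.0798

By independence, Var(T) = (-3)²Var(M_1) + (2)²Var(M_2) + (2)²Var(M_3) + (4)²Var(M_4)
= (-3)²·9.6 + (2)²·13.6 + (2)²·2.84 + (4)²·2.88 = 198.24
SD(T) = √198.24 ≈ 14.0798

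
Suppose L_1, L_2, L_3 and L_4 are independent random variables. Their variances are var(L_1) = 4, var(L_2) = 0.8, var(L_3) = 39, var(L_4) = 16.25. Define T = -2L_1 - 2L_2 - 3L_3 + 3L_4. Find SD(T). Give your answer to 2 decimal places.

By independence, var(T) = (-2)²var(L_1) + (-2)²var(L_2) + (-3)²var(L_3) + (3)²var(L_4)
= (-2)²·4 + (-2)²·0.8 + (-3)²·39 + (3)²·16.25 = 516.45
SD(T) = √516.45 ≈ 22.73

22.73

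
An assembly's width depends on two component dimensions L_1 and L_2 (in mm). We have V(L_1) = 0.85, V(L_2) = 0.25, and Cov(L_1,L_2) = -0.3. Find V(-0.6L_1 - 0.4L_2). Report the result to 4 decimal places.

0.2020

V(-0.6L_1 - 0.4L_2) = (-0.6)²·V(L_1) + (-0.4)²·V(L_2) + 2·(-0.6)·(-0.4)·Cov(L_1,L_2)
= 0.36·0.85 + 0.16·0.25 + 0.48·-0.3 = 0.202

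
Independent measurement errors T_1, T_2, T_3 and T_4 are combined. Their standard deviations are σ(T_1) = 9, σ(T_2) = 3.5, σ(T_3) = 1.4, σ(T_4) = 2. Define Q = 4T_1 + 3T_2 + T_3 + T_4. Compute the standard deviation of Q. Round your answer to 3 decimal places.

37.579

Var(T_1) = 81, Var(T_2) = 12.25, Var(T_3) = 1.96, Var(T_4) = 4
By independence, Var(Q) = (4)²Var(T_1) + (3)²Var(T_2) + (1)²Var(T_3) + (1)²Var(T_4)
= (4)²·81 + (3)²·12.25 + (1)²·1.96 + (1)²·4 = 1412.21
σ(Q) = √1412.21 ≈ 37.579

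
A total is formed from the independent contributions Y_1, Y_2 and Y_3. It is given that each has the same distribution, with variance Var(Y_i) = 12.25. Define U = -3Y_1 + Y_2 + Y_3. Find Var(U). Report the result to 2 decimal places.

By independence, Var(U) = (-3)²Var(Y_1) + (1)²Var(Y_2) + (1)²Var(Y_3)
= (-3)²·12.25 + (1)²·12.25 + (1)²·12.25 = 134.75

134.75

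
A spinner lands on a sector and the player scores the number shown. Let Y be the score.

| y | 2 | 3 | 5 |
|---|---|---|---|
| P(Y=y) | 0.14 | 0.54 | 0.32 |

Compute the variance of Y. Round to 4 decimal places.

1.1700

E[Y] = (2)(0.14) + (3)(0.54) + (5)(0.32) = 3.5
E[Y²] = (2)²(0.14) + (3)²(0.54) + (5)²(0.32) = 13.42
V(Y) = E[Y²] − (E[Y])² = 13.42 − (3.5)² = 1.17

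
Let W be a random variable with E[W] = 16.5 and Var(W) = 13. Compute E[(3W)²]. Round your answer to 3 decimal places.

2567.250

E[3W] = 3·16.5 = 49.5
Var(3W) = (3)²·13 = 117
E[(3W)²] = Var((3W)) + (E[(3W)])² = 117 + (49.5)² = 2567.25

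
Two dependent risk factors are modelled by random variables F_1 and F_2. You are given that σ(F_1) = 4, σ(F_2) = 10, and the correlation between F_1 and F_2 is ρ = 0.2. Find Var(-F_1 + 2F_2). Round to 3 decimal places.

Var(F_1) = (4)² = 16;  Var(F_2) = (10)² = 100
Cov(F_1,F_2) = ρ·σ(F_1)·σ(F_2) = 0.2·4·10 = 8
Var(-F_1 + 2F_2) = (-1)²·Var(F_1) + (2)²·Var(F_2) + 2·(-1)·(2)·Cov(F_1,F_2)
= 1·16 + 4·100 + -4·8 = 384

384.000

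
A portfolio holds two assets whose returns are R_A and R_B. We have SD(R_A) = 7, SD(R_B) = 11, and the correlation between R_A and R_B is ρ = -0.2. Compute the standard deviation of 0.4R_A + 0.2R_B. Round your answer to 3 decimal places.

Var(R_A) = (7)² = 49;  Var(R_B) = (11)² = 121
Cov(R_A,R_B) = ρ·SD(R_A)·SD(R_B) = -0.2·7·11 = -15.4
Var(0.4R_A + 0.2R_B) = (0.4)²·Var(R_A) + (0.2)²·Var(R_B) + 2·(0.4)·(0.2)·Cov(R_A,R_B)
= 0.16·49 + 0.04·121 + 0.16·-15.4 = 10.216
SD(0.4R_A + 0.2R_B) = √10.216 ≈ 3.196

3.196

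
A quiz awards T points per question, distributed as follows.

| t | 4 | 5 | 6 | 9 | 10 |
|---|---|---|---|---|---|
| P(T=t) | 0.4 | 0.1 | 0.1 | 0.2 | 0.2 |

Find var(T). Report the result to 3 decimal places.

E[T] = (4)(0.4) + (5)(0.1) + (6)(0.1) + (9)(0.2) + (10)(0.2) = 6.5
E[T²] = (4)²(0.4) + (5)²(0.1) + (6)²(0.1) + (9)²(0.2) + (10)²(0.2) = 48.7
var(T) = E[T²] − (E[T])² = 48.7 − (6.5)² = 6.45

6.450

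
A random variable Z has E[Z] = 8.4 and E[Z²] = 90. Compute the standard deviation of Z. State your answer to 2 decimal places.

Var(Z) = 90 − (8.4)² = 19.44
sd(Z) = √19.44 ≈ 4.41

4.41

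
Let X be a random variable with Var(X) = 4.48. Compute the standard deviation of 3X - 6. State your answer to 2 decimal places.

6.35

Var(3X - 6) = (3)²·4.48 = 40.32
SD(3X - 6) = √40.32 ≈ 6.35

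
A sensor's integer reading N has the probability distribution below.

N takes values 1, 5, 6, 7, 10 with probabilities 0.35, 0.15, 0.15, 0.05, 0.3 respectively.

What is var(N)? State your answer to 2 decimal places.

13.33

E[N] = (1)(0.35) + (5)(0.15) + (6)(0.15) + (7)(0.05) + (10)(0.3) = 5.35
E[N²] = (1)²(0.35) + (5)²(0.15) + (6)²(0.15) + (7)²(0.05) + (10)²(0.3) = 41.95
var(N) = E[N²] − (E[N])² = 41.95 − (5.35)² = 13.3275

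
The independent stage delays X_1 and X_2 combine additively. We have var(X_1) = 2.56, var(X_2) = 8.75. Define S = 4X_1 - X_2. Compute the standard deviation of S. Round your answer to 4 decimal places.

By independence, var(S) = (4)²var(X_1) + (-1)²var(X_2)
= (4)²·2.56 + (-1)²·8.75 = 49.71
σ(S) = √49.71 ≈ 7.0505

7.0505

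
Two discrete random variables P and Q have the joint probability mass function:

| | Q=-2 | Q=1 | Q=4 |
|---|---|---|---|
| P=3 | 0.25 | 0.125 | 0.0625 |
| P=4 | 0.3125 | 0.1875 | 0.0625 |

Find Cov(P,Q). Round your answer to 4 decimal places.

-0.0117

E[P] = 3.5625,  E[Q] = -0.3125
E[PQ] = -1.125
Cov(P,Q) = E[PQ] − E[P]E[Q] = -1.125 − (3.5625)(-0.3125) = -0.01171875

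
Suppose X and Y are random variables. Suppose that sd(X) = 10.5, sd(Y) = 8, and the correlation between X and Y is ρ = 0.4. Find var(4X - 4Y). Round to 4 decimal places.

1712.8000

var(X) = (10.5)² = 110.25;  var(Y) = (8)² = 64
Cov(X,Y) = ρ·sd(X)·sd(Y) = 0.4·10.5·8 = 33.6
var(4X - 4Y) = (4)²·var(X) + (-4)²·var(Y) + 2·(4)·(-4)·Cov(X,Y)
= 16·110.25 + 16·64 + -32·33.6 = 1712.8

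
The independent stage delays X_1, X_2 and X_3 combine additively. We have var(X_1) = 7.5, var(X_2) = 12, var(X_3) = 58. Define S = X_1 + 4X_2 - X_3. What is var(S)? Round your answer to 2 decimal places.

By independence, var(S) = (1)²var(X_1) + (4)²var(X_2) + (-1)²var(X_3)
= (1)²·7.5 + (4)²·12 + (-1)²·58 = 257.5

257.50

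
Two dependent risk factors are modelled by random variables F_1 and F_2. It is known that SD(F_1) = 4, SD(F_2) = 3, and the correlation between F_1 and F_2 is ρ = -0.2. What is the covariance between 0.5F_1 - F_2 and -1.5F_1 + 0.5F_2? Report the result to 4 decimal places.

Var(F_1) = (4)² = 16;  Var(F_2) = (3)² = 9
Cov(F_1,F_2) = ρ·SD(F_1)·SD(F_2) = -0.2·4·3 = -2.4
Cov(0.5F_1 - F_2, -1.5F_1 + 0.5F_2) = (0.5)(-1.5)Var(F_1) + (-1)(0.5)Var(F_2) + [(0.5)(0.5) + (-1)(-1.5)]Cov(F_1,F_2)
= -0.75·16 + -0.5·9 + 1.75·-2.4 = -20.7

-20.7000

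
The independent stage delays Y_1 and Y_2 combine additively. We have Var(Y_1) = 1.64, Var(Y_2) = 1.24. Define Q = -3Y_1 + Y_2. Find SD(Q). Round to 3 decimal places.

By independence, Var(Q) = (-3)²Var(Y_1) + (1)²Var(Y_2)
= (-3)²·1.64 + (1)²·1.24 = 16
SD(Q) = √16 ≈ 4.000

4.000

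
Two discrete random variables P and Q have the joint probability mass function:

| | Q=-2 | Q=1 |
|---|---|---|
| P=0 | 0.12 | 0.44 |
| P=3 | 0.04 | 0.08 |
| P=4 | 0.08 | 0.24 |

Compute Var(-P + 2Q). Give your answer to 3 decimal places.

10.634

E[P] = 1.64,  E[Q] = 0.28,  E[PQ] = 0.32
Var(P) = 6.2 − (1.64)² = 3.5104;  Var(Q) = 1.72 − (0.28)² = 1.6416
Cov(P,Q) = 0.32 − (1.64)(0.28) = -0.1392
Var(-P + 2Q) = (-1)²·3.5104 + (2)²·1.6416 + 2·(-1)·(2)·-0.1392 = 10.6336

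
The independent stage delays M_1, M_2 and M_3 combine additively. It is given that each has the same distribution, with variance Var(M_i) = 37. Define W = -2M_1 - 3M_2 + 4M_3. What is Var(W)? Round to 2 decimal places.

1073.00

By independence, Var(W) = (-2)²Var(M_1) + (-3)²Var(M_2) + (4)²Var(M_3)
= (-2)²·37 + (-3)²·37 + (4)²·37 = 1073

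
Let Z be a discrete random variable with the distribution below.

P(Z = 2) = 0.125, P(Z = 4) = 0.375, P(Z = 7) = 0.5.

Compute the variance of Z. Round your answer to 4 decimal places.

E[Z] = (2)(0.125) + (4)(0.375) + (7)(0.5) = 5.25
E[Z²] = (2)²(0.125) + (4)²(0.375) + (7)²(0.5) = 31
Var(Z) = E[Z²] − (E[Z])² = 31 − (5.25)² = 3.4375

3.4375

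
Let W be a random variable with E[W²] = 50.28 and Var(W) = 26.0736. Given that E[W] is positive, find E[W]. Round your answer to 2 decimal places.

(E[W])² = E[W²] − Var(W) = 50.28 − 26.0736 = 24.2064
E[W] = √24.2064 = 4.92

4.92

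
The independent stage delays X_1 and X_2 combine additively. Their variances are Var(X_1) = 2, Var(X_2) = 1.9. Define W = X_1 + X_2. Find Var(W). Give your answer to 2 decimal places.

3.90

By independence, Var(W) = (1)²Var(X_1) + (1)²Var(X_2)
= (1)²·2 + (1)²·1.9 = 3.9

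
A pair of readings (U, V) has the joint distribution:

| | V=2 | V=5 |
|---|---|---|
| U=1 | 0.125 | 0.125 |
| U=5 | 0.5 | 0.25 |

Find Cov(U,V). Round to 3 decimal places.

E[U] = 4,  E[V] = 3.125
E[UV] = 12.125
Cov(U,V) = E[UV] − E[U]E[V] = 12.125 − (4)(3.125) = -0.375

-0.375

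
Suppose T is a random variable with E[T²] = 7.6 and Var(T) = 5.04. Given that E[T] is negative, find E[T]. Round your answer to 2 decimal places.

(E[T])² = E[T²] − Var(T) = 7.6 − 5.04 = 2.56
E[T] = −√2.56 = -1.6

-1.60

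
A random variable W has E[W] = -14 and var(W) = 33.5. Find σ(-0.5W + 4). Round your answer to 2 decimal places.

2.89

var(-0.5W + 4) = (-0.5)²·33.5 = 8.375
σ(-0.5W + 4) = √8.375 ≈ 2.89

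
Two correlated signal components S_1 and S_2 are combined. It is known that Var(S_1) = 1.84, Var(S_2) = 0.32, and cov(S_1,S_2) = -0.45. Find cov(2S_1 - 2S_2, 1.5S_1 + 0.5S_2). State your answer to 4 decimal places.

6.1000

cov(2S_1 - 2S_2, 1.5S_1 + 0.5S_2) = (2)(1.5)Var(S_1) + (-2)(0.5)Var(S_2) + [(2)(0.5) + (-2)(1.5)]cov(S_1,S_2)
= 3·1.84 + -1·0.32 + -2·-0.45 = 6.1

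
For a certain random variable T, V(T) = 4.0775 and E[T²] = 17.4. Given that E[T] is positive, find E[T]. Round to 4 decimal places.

3.6500

(E[T])² = E[T²] − V(T) = 17.4 − 4.0775 = 13.3225
E[T] = √13.3225 = 3.65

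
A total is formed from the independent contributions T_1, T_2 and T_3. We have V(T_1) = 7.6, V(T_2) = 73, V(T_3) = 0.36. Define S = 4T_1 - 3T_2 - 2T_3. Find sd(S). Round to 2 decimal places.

27.93

By independence, V(S) = (4)²V(T_1) + (-3)²V(T_2) + (-2)²V(T_3)
= (4)²·7.6 + (-3)²·73 + (-2)²·0.36 = 780.04
sd(S) = √780.04 ≈ 27.93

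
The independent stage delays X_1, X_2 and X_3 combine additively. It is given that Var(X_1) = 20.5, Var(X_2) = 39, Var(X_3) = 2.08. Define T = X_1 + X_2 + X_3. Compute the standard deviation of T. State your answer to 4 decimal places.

By independence, Var(T) = (1)²Var(X_1) + (1)²Var(X_2) + (1)²Var(X_3)
= (1)²·20.5 + (1)²·39 + (1)²·2.08 = 61.58
SD(T) = √61.58 ≈ 7.8473

7.8473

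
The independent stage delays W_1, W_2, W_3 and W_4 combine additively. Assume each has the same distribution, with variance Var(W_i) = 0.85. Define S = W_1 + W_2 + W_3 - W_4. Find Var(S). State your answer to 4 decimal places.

By independence, Var(S) = (1)²Var(W_1) + (1)²Var(W_2) + (1)²Var(W_3) + (-1)²Var(W_4)
= (1)²·0.85 + (1)²·0.85 + (1)²·0.85 + (-1)²·0.85 = 3.4

3.4000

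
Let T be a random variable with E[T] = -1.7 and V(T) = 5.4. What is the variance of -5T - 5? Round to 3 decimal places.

V(-5T - 5) = (-5)²·V(T) = 25·5.4 = 135

135.000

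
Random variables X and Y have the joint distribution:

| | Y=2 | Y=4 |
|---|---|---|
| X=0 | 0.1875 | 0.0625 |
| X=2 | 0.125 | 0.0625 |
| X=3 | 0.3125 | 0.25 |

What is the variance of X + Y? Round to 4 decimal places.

2.9023

E[X] = 2.0625,  E[Y] = 2.75,  E[XY] = 5.875
Var(X) = 5.8125 − (2.0625)² = 1.55859375;  Var(Y) = 8.5 − (2.75)² = 0.9375
Cov(X,Y) = 5.875 − (2.0625)(2.75) = 0.203125
Var(X + Y) = (1)²·1.55859375 + (1)²·0.9375 + 2·(1)·(1)·0.203125 = 2.90234375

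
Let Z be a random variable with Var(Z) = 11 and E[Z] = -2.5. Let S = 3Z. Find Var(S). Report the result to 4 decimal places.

Var(3Z) = (3)²·Var(Z) = 9·11 = 99

99.0000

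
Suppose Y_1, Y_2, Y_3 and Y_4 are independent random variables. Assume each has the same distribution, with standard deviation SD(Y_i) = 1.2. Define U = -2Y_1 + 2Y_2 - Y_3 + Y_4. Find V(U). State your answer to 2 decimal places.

V(Y_i) = (1.2)² = 1.44
By independence, V(U) = (-2)²V(Y_1) + (2)²V(Y_2) + (-1)²V(Y_3) + (1)²V(Y_4)
= (-2)²·1.44 + (2)²·1.44 + (-1)²·1.44 + (1)²·1.44 = 14.4

14.40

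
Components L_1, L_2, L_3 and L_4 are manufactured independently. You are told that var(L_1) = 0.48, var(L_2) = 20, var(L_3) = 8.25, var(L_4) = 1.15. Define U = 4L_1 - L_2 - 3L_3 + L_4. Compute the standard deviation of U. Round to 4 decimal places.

By independence, var(U) = (4)²var(L_1) + (-1)²var(L_2) + (-3)²var(L_3) + (1)²var(L_4)
= (4)²·0.48 + (-1)²·20 + (-3)²·8.25 + (1)²·1.15 = 103.08
sd(U) = √103.08 ≈ 10.1528

10.1528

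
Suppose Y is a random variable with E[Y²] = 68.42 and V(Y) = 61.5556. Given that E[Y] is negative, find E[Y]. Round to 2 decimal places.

-2.62

(E[Y])² = E[Y²] − V(Y) = 68.42 − 61.5556 = 6.8644
E[Y] = −√6.8644 = -2.62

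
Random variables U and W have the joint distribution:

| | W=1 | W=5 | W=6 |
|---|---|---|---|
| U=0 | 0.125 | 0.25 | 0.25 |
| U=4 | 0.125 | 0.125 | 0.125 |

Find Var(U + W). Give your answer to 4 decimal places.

E[U] = 1.5,  E[W] = 4.375,  E[UW] = 6
Var(U) = 6 − (1.5)² = 3.75;  Var(W) = 23.125 − (4.375)² = 3.984375
Cov(U,W) = 6 − (1.5)(4.375) = -0.5625
Var(U + W) = (1)²·3.75 + (1)²·3.984375 + 2·(1)·(1)·-0.5625 = 6.609375

6.6094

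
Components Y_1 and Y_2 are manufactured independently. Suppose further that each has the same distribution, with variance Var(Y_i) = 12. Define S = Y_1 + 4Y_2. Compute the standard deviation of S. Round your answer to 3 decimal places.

14.283

By independence, Var(S) = (1)²Var(Y_1) + (4)²Var(Y_2)
= (1)²·12 + (4)²·12 = 204
SD(S) = √204 ≈ 14.283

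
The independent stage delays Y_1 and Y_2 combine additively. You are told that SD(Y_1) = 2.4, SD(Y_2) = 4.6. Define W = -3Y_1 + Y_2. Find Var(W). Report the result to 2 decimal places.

73.00

Var(Y_1) = 5.76, Var(Y_2) = 21.16
By independence, Var(W) = (-3)²Var(Y_1) + (1)²Var(Y_2)
= (-3)²·5.76 + (1)²·21.16 = 73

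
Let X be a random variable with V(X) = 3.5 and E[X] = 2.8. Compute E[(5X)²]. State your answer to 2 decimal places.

E[5X] = 5·2.8 = 14
V(5X) = (5)²·3.5 = 87.5
E[(5X)²] = V((5X)) + (E[(5X)])² = 87.5 + (14)² = 283.5

283.50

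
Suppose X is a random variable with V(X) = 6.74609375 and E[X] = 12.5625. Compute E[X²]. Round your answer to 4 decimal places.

164.5625

E[X²] = V(X) + (E[X])² = 6.74609375 + (12.5625)² = 164.5625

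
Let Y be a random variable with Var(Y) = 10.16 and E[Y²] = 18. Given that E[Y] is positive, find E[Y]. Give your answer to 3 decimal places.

2.800

(E[Y])² = E[Y²] − Var(Y) = 18 − 10.16 = 7.84
E[Y] = √7.84 = 2.8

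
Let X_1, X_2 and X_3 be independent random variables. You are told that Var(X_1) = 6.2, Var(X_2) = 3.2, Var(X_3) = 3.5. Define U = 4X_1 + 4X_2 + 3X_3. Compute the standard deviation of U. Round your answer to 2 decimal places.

13.49

By independence, Var(U) = (4)²Var(X_1) + (4)²Var(X_2) + (3)²Var(X_3)
= (4)²·6.2 + (4)²·3.2 + (3)²·3.5 = 181.9
SD(U) = √181.9 ≈ 13.49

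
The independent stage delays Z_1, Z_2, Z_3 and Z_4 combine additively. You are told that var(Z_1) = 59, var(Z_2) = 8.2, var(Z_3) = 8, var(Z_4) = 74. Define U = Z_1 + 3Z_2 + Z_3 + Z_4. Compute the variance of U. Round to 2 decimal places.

214.80

By independence, var(U) = (1)²var(Z_1) + (3)²var(Z_2) + (1)²var(Z_3) + (1)²var(Z_4)
= (1)²·59 + (3)²·8.2 + (1)²·8 + (1)²·74 = 214.8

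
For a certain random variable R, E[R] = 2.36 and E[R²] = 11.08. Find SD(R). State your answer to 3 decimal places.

Var(R) = 11.08 − (2.36)² = 5.5104
SD(R) = √5.5104 ≈ 2.347

2.347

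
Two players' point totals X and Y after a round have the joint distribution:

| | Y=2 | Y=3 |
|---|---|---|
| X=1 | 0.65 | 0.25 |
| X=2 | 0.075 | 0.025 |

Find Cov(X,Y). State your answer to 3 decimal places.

-0.003

E[X] = 1.1,  E[Y] = 2.275
E[XY] = 2.5
Cov(X,Y) = E[XY] − E[X]E[Y] = 2.5 − (1.1)(2.275) = -0.0025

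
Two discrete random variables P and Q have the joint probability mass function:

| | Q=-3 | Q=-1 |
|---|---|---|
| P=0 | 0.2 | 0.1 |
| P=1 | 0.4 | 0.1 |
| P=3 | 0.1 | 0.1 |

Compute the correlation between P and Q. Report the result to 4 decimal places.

0.1463

E[P] = 1.1,  E[Q] = -2.4
E[PQ] = -2.5
Cov(P,Q) = E[PQ] − E[P]E[Q] = -2.5 − (1.1)(-2.4) = 0.14
Var(P) = 1.09,  Var(Q) = 0.84
ρ = 0.14 / √(1.09·0.84) ≈ 0.1463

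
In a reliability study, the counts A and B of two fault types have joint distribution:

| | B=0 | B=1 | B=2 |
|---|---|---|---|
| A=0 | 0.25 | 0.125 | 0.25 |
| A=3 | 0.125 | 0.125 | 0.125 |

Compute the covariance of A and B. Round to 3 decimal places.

0.000

E[A] = 1.125,  E[B] = 1
E[AB] = 1.125
Cov(A,B) = E[AB] − E[A]E[B] = 1.125 − (1.125)(1) = 0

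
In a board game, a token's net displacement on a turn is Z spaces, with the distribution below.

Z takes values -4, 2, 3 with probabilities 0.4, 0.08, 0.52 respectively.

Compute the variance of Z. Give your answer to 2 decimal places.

11.39

E[Z] = (-4)(0.4) + (2)(0.08) + (3)(0.52) = 0.12
E[Z²] = (-4)²(0.4) + (2)²(0.08) + (3)²(0.52) = 11.4
var(Z) = E[Z²] − (E[Z])² = 11.4 − (0.12)² = 11.3856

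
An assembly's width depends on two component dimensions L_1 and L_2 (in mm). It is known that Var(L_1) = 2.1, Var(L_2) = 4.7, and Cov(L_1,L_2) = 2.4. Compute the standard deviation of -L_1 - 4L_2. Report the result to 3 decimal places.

Var(-L_1 - 4L_2) = (-1)²·Var(L_1) + (-4)²·Var(L_2) + 2·(-1)·(-4)·Cov(L_1,L_2)
= 1·2.1 + 16·4.7 + 8·2.4 = 96.5
SD(-L_1 - 4L_2) = √96.5 ≈ 9.823

9.823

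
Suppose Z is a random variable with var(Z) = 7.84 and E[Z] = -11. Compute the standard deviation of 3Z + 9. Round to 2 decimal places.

8.40

var(3Z + 9) = (3)²·7.84 = 70.56
SD(3Z + 9) = √70.56 ≈ 8.40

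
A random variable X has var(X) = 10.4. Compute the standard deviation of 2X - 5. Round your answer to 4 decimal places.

var(2X - 5) = (2)²·10.4 = 41.6
SD(2X - 5) = √41.6 ≈ 6.4498

6.4498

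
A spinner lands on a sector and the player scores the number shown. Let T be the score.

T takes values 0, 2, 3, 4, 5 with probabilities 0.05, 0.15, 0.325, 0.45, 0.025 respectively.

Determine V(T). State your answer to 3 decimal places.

E[T] = (0)(0.05) + (2)(0.15) + (3)(0.325) + (4)(0.45) + (5)(0.025) = 3.2
E[T²] = (0)²(0.05) + (2)²(0.15) + (3)²(0.325) + (4)²(0.45) + (5)²(0.025) = 11.35
V(T) = E[T²] − (E[T])² = 11.35 − (3.2)² = 1.11

1.110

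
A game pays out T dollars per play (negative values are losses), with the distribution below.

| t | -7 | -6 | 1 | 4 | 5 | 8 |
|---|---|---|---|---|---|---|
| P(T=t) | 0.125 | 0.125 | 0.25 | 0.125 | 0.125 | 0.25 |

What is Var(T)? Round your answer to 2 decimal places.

E[T] = (-7)(0.125) + (-6)(0.125) + (1)(0.25) + (4)(0.125) + (5)(0.125) + (8)(0.25) = 1.75
E[T²] = (-7)²(0.125) + (-6)²(0.125) + (1)²(0.25) + (4)²(0.125) + (5)²(0.125) + (8)²(0.25) = 32
Var(T) = E[T²] − (E[T])² = 32 − (1.75)² = 28.9375

28.94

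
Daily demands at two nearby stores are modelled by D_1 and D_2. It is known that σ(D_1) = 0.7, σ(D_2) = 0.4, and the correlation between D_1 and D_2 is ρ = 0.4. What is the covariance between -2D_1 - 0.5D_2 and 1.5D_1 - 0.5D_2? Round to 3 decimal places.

-1.402

var(D_1) = (0.7)² = 0.49;  var(D_2) = (0.4)² = 0.16
Cov(D_1,D_2) = ρ·σ(D_1)·σ(D_2) = 0.4·0.7·0.4 = 0.112
Cov(-2D_1 - 0.5D_2, 1.5D_1 - 0.5D_2) = (-2)(1.5)var(D_1) + (-0.5)(-0.5)var(D_2) + [(-2)(-0.5) + (-0.5)(1.5)]Cov(D_1,D_2)
= -3·0.49 + 0.25·0.16 + 0.25·0.112 = -1.402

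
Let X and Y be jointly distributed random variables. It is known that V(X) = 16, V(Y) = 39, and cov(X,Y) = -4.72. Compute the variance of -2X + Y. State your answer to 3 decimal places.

V(-2X + Y) = (-2)²·V(X) + (1)²·V(Y) + 2·(-2)·(1)·cov(X,Y)
= 4·16 + 1·39 + -4·-4.72 = 121.88

121.880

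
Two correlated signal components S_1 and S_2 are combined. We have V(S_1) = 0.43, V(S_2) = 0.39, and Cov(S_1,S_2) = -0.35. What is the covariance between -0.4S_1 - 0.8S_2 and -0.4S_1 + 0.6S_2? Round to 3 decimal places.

-0.146

Cov(-0.4S_1 - 0.8S_2, -0.4S_1 + 0.6S_2) = (-0.4)(-0.4)V(S_1) + (-0.8)(0.6)V(S_2) + [(-0.4)(0.6) + (-0.8)(-0.4)]Cov(S_1,S_2)
= 0.16·0.43 + -0.48·0.39 + 0.08·-0.35 = -0.1464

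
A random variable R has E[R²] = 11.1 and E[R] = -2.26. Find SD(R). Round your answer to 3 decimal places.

2.448

V(R) = 11.1 − (-2.26)² = 5.9924
SD(R) = √5.9924 ≈ 2.448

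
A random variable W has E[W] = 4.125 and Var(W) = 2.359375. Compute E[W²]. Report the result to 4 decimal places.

19.3750

E[W²] = Var(W) + (E[W])² = 2.359375 + (4.125)² = 19.375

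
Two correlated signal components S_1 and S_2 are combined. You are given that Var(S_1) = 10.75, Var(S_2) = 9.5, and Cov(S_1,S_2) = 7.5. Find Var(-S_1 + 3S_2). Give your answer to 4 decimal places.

Var(-S_1 + 3S_2) = (-1)²·Var(S_1) + (3)²·Var(S_2) + 2·(-1)·(3)·Cov(S_1,S_2)
= 1·10.75 + 9·9.5 + -6·7.5 = 51.25

51.2500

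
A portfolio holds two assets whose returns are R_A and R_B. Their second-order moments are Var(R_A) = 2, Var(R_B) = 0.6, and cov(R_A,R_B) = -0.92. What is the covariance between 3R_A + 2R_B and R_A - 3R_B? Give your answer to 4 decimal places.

8.8400

cov(3R_A + 2R_B, R_A - 3R_B) = (3)(1)Var(R_A) + (2)(-3)Var(R_B) + [(3)(-3) + (2)(1)]cov(R_A,R_B)
= 3·2 + -6·0.6 + -7·-0.92 = 8.84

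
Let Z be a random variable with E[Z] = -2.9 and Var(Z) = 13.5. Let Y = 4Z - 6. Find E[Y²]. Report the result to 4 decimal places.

E[4Z - 6] = 4·-2.9 − 6 = -17.6
Var(4Z - 6) = (4)²·13.5 = 216
E[Y²] = Var(Y) + (E[Y])² = 216 + (-17.6)² = 525.76

525.7600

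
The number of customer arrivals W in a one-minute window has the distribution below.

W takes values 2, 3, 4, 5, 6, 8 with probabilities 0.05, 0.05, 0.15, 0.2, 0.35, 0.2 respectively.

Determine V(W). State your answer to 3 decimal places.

2.648

E[W] = (2)(0.05) + (3)(0.05) + (4)(0.15) + (5)(0.2) + (6)(0.35) + (8)(0.2) = 5.55
E[W²] = (2)²(0.05) + (3)²(0.05) + (4)²(0.15) + (5)²(0.2) + (6)²(0.35) + (8)²(0.2) = 33.45
V(W) = E[W²] − (E[W])² = 33.45 − (5.55)² = 2.6475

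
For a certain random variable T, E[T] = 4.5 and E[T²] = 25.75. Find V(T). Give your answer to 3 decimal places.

V(T) = 25.75 − (4.5)² = 5.5

5.500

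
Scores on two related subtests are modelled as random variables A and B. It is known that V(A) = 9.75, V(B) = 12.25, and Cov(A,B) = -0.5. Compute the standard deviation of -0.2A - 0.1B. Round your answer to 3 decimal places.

V(-0.2A - 0.1B) = (-0.2)²·V(A) + (-0.1)²·V(B) + 2·(-0.2)·(-0.1)·Cov(A,B)
= 0.04·9.75 + 0.01·12.25 + 0.04·-0.5 = 0.4925
SD(-0.2A - 0.1B) = √0.4925 ≈ 0.702

0.702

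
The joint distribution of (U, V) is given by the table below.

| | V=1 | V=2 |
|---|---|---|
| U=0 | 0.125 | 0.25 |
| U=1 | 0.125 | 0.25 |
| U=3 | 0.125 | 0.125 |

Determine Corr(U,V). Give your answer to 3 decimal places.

E[U] = 1.125,  E[V] = 1.625
E[UV] = 1.75
cov(U,V) = E[UV] − E[U]E[V] = 1.75 − (1.125)(1.625) = -0.078125
Var(U) = 1.359375,  Var(V) = 0.234375
ρ = -0.078125 / √(1.359375·0.234375) ≈ -0.138

-0.138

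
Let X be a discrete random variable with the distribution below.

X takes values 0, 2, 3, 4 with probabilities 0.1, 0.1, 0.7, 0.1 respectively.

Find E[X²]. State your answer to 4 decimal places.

8.3000

E[X²] = (0)²(0.1) + (2)²(0.1) + (3)²(0.7) + (4)²(0.1) = 8.3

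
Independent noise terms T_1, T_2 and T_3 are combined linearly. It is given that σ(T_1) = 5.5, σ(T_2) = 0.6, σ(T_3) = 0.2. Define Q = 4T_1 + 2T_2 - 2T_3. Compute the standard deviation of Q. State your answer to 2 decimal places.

Var(T_1) = 30.25, Var(T_2) = 0.36, Var(T_3) = 0.04
By independence, Var(Q) = (4)²Var(T_1) + (2)²Var(T_2) + (-2)²Var(T_3)
= (4)²·30.25 + (2)²·0.36 + (-2)²·0.04 = 485.6
σ(Q) = √485.6 ≈ 22.04

22.04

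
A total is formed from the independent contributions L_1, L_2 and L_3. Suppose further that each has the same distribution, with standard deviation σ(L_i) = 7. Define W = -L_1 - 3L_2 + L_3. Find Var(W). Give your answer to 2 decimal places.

Var(L_i) = (7)² = 49
By independence, Var(W) = (-1)²Var(L_1) + (-3)²Var(L_2) + (1)²Var(L_3)
= (-1)²·49 + (-3)²·49 + (1)²·49 = 539

539.00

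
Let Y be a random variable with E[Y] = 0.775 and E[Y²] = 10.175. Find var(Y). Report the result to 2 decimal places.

9.57

var(Y) = 10.175 − (0.775)² = 9.574375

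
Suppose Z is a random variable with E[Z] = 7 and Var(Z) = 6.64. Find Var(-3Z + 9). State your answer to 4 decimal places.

Var(-3Z + 9) = (-3)²·Var(Z) = 9·6.64 = 59.76

59.7600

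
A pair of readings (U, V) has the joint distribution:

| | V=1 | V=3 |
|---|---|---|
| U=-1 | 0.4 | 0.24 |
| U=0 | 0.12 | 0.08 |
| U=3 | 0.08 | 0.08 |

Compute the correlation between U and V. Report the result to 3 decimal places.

0.091

E[U] = -0.16,  E[V] = 1.8
E[UV] = -0.16
Cov(U,V) = E[UV] − E[U]E[V] = -0.16 − (-0.16)(1.8) = 0.128
var(U) = 2.0544,  var(V) = 0.96
ρ = 0.128 / √(2.0544·0.96) ≈ 0.091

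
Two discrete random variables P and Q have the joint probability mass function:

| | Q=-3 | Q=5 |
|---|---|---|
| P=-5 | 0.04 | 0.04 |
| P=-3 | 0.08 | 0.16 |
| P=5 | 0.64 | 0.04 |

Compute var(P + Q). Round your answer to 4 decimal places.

11.2000

E[P] = 2.28,  E[Q] = -1.08,  E[PQ] = -10.68
var(P) = 21.16 − (2.28)² = 15.9616;  var(Q) = 12.84 − (-1.08)² = 11.6736
Cov(P,Q) = -10.68 − (2.28)(-1.08) = -8.2176
var(P + Q) = (1)²·15.9616 + (1)²·11.6736 + 2·(1)·(1)·-8.2176 = 11.2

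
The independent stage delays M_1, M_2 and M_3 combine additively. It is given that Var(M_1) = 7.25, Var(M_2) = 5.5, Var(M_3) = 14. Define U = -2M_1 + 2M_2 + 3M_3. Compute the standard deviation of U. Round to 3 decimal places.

By independence, Var(U) = (-2)²Var(M_1) + (2)²Var(M_2) + (3)²Var(M_3)
= (-2)²·7.25 + (2)²·5.5 + (3)²·14 = 177
SD(U) = √177 ≈ 13.304

13.304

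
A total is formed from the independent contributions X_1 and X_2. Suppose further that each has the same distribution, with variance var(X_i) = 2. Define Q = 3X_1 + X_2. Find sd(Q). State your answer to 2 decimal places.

4.47

By independence, var(Q) = (3)²var(X_1) + (1)²var(X_2)
= (3)²·2 + (1)²·2 = 20
sd(Q) = √20 ≈ 4.47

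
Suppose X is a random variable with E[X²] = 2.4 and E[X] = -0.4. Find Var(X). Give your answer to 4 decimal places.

2.2400

Var(X) = 2.4 − (-0.4)² = 2.24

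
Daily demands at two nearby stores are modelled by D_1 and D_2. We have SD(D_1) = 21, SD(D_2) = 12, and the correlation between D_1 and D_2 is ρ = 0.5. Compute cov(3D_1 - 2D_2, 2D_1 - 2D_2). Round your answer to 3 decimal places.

1962.000

V(D_1) = (21)² = 441;  V(D_2) = (12)² = 144
cov(D_1,D_2) = ρ·SD(D_1)·SD(D_2) = 0.5·21·12 = 126
cov(3D_1 - 2D_2, 2D_1 - 2D_2) = (3)(2)V(D_1) + (-2)(-2)V(D_2) + [(3)(-2) + (-2)(2)]cov(D_1,D_2)
= 6·441 + 4·144 + -10·126 = 1962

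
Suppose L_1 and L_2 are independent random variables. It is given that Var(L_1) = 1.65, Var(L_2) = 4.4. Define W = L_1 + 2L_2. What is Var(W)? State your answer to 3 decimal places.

19.250

By independence, Var(W) = (1)²Var(L_1) + (2)²Var(L_2)
= (1)²·1.65 + (2)²·4.4 = 19.25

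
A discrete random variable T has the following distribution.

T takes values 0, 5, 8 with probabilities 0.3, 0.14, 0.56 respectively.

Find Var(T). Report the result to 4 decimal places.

12.5076

E[T] = (0)(0.3) + (5)(0.14) + (8)(0.56) = 5.18
E[T²] = (0)²(0.3) + (5)²(0.14) + (8)²(0.56) = 39.34
Var(T) = E[T²] − (E[T])² = 39.34 − (5.18)² = 12.5076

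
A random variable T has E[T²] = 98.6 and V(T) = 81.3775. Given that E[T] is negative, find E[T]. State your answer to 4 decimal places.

-4.1500

(E[T])² = E[T²] − V(T) = 98.6 − 81.3775 = 17.2225
E[T] = −√17.2225 = -4.15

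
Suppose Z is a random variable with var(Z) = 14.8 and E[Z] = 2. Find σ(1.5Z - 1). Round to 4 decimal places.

var(1.5Z - 1) = (1.5)²·14.8 = 33.3
σ(1.5Z - 1) = √33.3 ≈ 5.7706

5.7706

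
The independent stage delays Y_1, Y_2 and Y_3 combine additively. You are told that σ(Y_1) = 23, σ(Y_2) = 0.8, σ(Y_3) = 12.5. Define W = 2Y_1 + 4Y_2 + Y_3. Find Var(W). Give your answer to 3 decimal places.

Var(Y_1) = 529, Var(Y_2) = 0.64, Var(Y_3) = 156.25
By independence, Var(W) = (2)²Var(Y_1) + (4)²Var(Y_2) + (1)²Var(Y_3)
= (2)²·529 + (4)²·0.64 + (1)²·156.25 = 2282.49

2282.490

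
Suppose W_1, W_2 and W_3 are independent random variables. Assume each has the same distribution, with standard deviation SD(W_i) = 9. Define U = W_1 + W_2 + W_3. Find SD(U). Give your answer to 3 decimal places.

15.588

Var(W_i) = (9)² = 81
By independence, Var(U) = (1)²Var(W_1) + (1)²Var(W_2) + (1)²Var(W_3)
= (1)²·81 + (1)²·81 + (1)²·81 = 243
SD(U) = √243 ≈ 15.588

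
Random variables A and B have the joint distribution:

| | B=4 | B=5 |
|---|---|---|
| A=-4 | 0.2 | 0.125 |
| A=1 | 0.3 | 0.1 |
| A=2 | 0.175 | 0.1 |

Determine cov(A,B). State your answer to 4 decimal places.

-0.0863

E[A] = -0.35,  E[B] = 4.325
E[AB] = -1.6
cov(A,B) = E[AB] − E[A]E[B] = -1.6 − (-0.35)(4.325) = -0.08625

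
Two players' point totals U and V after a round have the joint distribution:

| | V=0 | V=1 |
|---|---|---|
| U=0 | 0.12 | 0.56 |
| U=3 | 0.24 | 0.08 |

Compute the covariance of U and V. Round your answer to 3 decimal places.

E[U] = 0.96,  E[V] = 0.64
E[UV] = 0.24
Cov(U,V) = E[UV] − E[U]E[V] = 0.24 − (0.96)(0.64) = -0.3744

-0.374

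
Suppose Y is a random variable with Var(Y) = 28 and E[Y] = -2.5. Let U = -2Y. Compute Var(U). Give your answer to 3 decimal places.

Var(-2Y) = (-2)²·Var(Y) = 4·28 = 112

112.000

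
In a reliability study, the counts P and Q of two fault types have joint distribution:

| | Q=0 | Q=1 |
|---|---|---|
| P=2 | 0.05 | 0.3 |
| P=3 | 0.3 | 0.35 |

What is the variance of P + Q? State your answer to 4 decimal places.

0.3100

E[P] = 2.65,  E[Q] = 0.65,  E[PQ] = 1.65
var(P) = 7.25 − (2.65)² = 0.2275;  var(Q) = 0.65 − (0.65)² = 0.2275
Cov(P,Q) = 1.65 − (2.65)(0.65) = -0.0725
var(P + Q) = (1)²·0.2275 + (1)²·0.2275 + 2·(1)·(1)·-0.0725 = 0.31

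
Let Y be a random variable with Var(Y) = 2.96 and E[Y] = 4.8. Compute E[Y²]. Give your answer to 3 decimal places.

E[Y²] = Var(Y) + (E[Y])² = 2.96 + (4.8)² = 26

26.000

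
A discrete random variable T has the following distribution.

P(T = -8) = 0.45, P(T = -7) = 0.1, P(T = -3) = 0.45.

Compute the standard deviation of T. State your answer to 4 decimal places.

2.4140

E[T] = (-8)(0.45) + (-7)(0.1) + (-3)(0.45) = -5.65
E[T²] = (-8)²(0.45) + (-7)²(0.1) + (-3)²(0.45) = 37.75
var(T) = E[T²] − (E[T])² = 37.75 − (-5.65)² = 5.8275
sd(T) = √5.8275 ≈ 2.4140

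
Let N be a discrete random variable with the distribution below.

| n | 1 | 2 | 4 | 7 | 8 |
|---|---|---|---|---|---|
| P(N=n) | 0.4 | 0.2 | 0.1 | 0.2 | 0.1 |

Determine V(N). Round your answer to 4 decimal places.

E[N] = (1)(0.4) + (2)(0.2) + (4)(0.1) + (7)(0.2) + (8)(0.1) = 3.4
E[N²] = (1)²(0.4) + (2)²(0.2) + (4)²(0.1) + (7)²(0.2) + (8)²(0.1) = 19
V(N) = E[N²] − (E[N])² = 19 − (3.4)² = 7.44

7.4400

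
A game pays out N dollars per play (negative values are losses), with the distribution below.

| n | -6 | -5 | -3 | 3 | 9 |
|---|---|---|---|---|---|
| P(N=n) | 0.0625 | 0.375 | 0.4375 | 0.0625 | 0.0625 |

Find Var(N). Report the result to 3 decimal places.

E[N] = (-6)(0.0625) + (-5)(0.375) + (-3)(0.4375) + (3)(0.0625) + (9)(0.0625) = -2.8125
E[N²] = (-6)²(0.0625) + (-5)²(0.375) + (-3)²(0.4375) + (3)²(0.0625) + (9)²(0.0625) = 21.1875
Var(N) = E[N²] − (E[N])² = 21.1875 − (-2.8125)² = 13.27734375

13.277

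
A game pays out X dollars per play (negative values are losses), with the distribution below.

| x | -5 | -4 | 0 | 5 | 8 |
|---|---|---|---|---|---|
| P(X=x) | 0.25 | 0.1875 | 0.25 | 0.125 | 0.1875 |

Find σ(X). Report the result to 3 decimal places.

4.936

E[X] = (-5)(0.25) + (-4)(0.1875) + (0)(0.25) + (5)(0.125) + (8)(0.1875) = 0.125
E[X²] = (-5)²(0.25) + (-4)²(0.1875) + (0)²(0.25) + (5)²(0.125) + (8)²(0.1875) = 24.375
Var(X) = E[X²] − (E[X])² = 24.375 − (0.125)² = 24.359375
σ(X) = √24.359375 ≈ 4.936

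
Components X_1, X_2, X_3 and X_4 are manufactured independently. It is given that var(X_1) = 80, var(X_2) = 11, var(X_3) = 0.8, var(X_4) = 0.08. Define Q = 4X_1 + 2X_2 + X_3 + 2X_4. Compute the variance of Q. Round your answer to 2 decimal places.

1325.12

By independence, var(Q) = (4)²var(X_1) + (2)²var(X_2) + (1)²var(X_3) + (2)²var(X_4)
= (4)²·80 + (2)²·11 + (1)²·0.8 + (2)²·0.08 = 1325.12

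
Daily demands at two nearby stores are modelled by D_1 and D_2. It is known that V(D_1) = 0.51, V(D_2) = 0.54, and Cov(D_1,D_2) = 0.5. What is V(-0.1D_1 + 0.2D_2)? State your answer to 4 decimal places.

0.0067

V(-0.1D_1 + 0.2D_2) = (-0.1)²·V(D_1) + (0.2)²·V(D_2) + 2·(-0.1)·(0.2)·Cov(D_1,D_2)
= 0.01·0.51 + 0.04·0.54 + -0.04·0.5 = 0.0067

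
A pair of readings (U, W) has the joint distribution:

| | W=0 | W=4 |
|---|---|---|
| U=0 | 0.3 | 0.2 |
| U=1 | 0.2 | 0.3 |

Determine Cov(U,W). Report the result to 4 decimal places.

E[U] = 0.5,  E[W] = 2
E[UW] = 1.2
Cov(U,W) = E[UW] − E[U]E[W] = 1.2 − (0.5)(2) = 0.2

0.2000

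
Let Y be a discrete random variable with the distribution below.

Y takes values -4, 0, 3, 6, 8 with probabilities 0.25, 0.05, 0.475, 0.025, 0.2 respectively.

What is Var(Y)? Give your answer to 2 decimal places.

17.24

E[Y] = (-4)(0.25) + (0)(0.05) + (3)(0.475) + (6)(0.025) + (8)(0.2) = 2.175
E[Y²] = (-4)²(0.25) + (0)²(0.05) + (3)²(0.475) + (6)²(0.025) + (8)²(0.2) = 21.975
Var(Y) = E[Y²] − (E[Y])² = 21.975 − (2.175)² = 17.244375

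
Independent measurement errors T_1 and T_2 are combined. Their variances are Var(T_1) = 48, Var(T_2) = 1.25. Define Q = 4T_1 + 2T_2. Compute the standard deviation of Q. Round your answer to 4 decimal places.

27.8029

By independence, Var(Q) = (4)²Var(T_1) + (2)²Var(T_2)
= (4)²·48 + (2)²·1.25 = 773
SD(Q) = √773 ≈ 27.8029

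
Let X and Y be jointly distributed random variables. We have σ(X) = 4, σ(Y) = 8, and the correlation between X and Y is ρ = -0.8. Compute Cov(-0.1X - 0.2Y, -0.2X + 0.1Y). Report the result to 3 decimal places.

-1.728

Var(X) = (4)² = 16;  Var(Y) = (8)² = 64
Cov(X,Y) = ρ·σ(X)·σ(Y) = -0.8·4·8 = -25.6
Cov(-0.1X - 0.2Y, -0.2X + 0.1Y) = (-0.1)(-0.2)Var(X) + (-0.2)(0.1)Var(Y) + [(-0.1)(0.1) + (-0.2)(-0.2)]Cov(X,Y)
= 0.02·16 + -0.02·64 + 0.03·-25.6 = -1.728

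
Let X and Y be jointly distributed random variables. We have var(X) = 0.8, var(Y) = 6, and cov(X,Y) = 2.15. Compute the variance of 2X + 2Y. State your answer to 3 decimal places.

var(2X + 2Y) = (2)²·var(X) + (2)²·var(Y) + 2·(2)·(2)·cov(X,Y)
= 4·0.8 + 4·6 + 8·2.15 = 44.4

44.400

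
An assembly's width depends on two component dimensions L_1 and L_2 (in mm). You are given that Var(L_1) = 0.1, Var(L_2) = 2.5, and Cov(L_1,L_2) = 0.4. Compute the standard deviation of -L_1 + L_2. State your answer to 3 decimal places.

1.342

Var(-L_1 + L_2) = (-1)²·Var(L_1) + (1)²·Var(L_2) + 2·(-1)·(1)·Cov(L_1,L_2)
= 1·0.1 + 1·2.5 + -2·0.4 = 1.8
SD(-L_1 + L_2) = √1.8 ≈ 1.342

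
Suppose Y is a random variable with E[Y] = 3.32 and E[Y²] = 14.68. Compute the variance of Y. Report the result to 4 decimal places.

var(Y) = 14.68 − (3.32)² = 3.6576

3.6576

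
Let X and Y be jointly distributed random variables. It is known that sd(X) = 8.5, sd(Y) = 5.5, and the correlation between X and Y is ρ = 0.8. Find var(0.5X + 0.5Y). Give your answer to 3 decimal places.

44.325

var(X) = (8.5)² = 72.25;  var(Y) = (5.5)² = 30.25
Cov(X,Y) = ρ·sd(X)·sd(Y) = 0.8·8.5·5.5 = 37.4
var(0.5X + 0.5Y) = (0.5)²·var(X) + (0.5)²·var(Y) + 2·(0.5)·(0.5)·Cov(X,Y)
= 0.25·72.25 + 0.25·30.25 + 0.5·37.4 = 44.325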